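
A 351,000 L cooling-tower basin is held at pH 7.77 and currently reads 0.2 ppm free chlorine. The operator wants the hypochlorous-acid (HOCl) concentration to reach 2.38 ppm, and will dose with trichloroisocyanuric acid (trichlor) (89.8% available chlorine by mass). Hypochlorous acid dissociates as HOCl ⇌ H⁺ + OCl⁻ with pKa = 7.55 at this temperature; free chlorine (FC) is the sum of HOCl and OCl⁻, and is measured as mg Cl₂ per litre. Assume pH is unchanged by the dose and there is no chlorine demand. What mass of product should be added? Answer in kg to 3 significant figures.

2.40 kg

[OCl⁻]/[HOCl] = 10^(pH − pKa) = 10^(7.77 − 7.55) = 1.66; fraction as HOCl = 1/(1 + 1.66) = 0.376.
Free chlorine required for 2.38 ppm HOCl: 2.38 / 0.376 = 6.33 ppm.
FC to add: 6.33 − 0.2 = 6.13 mg/L as Cl₂.
Cl₂ equivalent: 6.13 mg/L × 351,000 L = 2152 g.
Product at 89.8% available Cl: 2152 / 0.898 = 2396 g.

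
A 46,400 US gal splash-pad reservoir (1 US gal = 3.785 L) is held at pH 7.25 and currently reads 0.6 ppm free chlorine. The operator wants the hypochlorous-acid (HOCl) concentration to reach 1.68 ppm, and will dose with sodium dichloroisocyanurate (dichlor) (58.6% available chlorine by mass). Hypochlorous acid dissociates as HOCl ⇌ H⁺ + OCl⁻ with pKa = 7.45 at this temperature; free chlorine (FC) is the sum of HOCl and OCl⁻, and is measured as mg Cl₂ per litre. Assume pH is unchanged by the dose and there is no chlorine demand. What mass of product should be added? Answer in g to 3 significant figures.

Volume: 46,400 US gal × 3.785 L/gal = 175,624 L.
[OCl⁻]/[HOCl] = 10^(pH − pKa) = 10^(7.25 − 7.45) = 0.631; fraction as HOCl = 1/(1 + 0.631) = 0.6131.
Free chlorine required for 1.68 ppm HOCl: 1.68 / 0.6131 = 2.74 ppm.
FC to add: 2.74 − 0.6 = 2.14 mg/L as Cl₂.
Cl₂ equivalent: 2.14 mg/L × 175,624 L = 375.8 g.
Product at 58.6% available Cl: 375.8 / 0.586 = 641.4 g.

641 g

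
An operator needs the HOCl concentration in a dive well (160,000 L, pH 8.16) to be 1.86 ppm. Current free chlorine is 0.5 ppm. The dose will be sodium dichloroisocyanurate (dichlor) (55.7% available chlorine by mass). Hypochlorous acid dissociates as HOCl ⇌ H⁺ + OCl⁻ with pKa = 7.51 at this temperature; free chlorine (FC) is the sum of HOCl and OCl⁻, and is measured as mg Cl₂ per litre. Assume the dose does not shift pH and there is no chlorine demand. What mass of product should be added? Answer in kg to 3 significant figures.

[OCl⁻]/[HOCl] = 10^(pH − pKa) = 10^(8.16 − 7.51) = 4.467; fraction as HOCl = 1/(1 + 4.467) = 0.1829.
Free chlorine required for 1.86 ppm HOCl: 1.86 / 0.1829 = 10.17 ppm.
FC to add: 10.17 − 0.5 = 9.668 mg/L as Cl₂.
Cl₂ equivalent: 9.668 mg/L × 160,000 L = 1547 g.
Product at 55.7% available Cl: 1547 / 0.557 = 2777 g.

2.78 kg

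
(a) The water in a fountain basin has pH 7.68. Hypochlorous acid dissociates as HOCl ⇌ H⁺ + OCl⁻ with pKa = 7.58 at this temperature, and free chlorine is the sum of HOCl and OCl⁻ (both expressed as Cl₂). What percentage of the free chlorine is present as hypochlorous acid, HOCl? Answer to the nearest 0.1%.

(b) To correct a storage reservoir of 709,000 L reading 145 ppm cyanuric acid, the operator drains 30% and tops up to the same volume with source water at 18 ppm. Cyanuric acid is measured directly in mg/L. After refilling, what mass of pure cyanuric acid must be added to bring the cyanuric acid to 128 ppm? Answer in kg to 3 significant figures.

(a) [OCl⁻]/[HOCl] = 10^(pH − pKa) = 10^(7.68 − 7.58) = 10^0.10 = 1.259.
(a) Fraction as HOCl = 1 / (1 + 1.259) = 0.4427.

(b) After draining 30% and refilling: 145 × 0.70 + 18 × 0.30 = 106.9 ppm.
(b) Deficit to target: 128 − 106.9 = 21.1 mg/L.
(b) Mass: 21.1 mg/L × 709,000 L = 14,960 g cyanuric acid.

(a) 44.3%; (b) 15.0 kg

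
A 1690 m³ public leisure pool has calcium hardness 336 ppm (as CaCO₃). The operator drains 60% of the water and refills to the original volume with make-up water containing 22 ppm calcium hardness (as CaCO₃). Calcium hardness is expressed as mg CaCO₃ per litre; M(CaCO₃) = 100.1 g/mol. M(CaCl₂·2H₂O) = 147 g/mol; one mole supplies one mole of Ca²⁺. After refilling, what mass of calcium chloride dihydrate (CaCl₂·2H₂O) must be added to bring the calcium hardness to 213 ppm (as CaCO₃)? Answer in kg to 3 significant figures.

162 kg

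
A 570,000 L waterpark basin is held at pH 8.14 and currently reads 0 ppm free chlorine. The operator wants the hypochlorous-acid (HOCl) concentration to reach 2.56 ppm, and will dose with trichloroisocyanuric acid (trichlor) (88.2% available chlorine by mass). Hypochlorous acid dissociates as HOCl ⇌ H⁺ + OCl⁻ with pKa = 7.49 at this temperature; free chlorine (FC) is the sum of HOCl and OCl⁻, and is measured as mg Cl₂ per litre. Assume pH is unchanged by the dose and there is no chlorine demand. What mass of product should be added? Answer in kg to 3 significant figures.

9.04 kg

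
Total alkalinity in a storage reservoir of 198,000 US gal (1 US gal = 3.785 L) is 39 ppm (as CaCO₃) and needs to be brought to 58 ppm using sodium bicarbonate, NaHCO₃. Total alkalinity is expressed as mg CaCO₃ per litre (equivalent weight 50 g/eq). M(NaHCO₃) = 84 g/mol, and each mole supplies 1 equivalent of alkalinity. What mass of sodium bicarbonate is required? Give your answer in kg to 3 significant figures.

23.9 kg

Volume: 198,000 US gal × 3.785 L/gal = 749,430 L.
Alkalinity to add: (58 − 39) = 19 mg/L as CaCO₃ × 749,430 L = 14,240 g as CaCO₃.
Equivalents: 14,240 g ÷ 50 g/eq = 284.8 eq.
NaHCO₃ supplies 1 eq per mole → 284.8 mol.
Mass: 284.8 mol × 84 g/mol = 23,920 g.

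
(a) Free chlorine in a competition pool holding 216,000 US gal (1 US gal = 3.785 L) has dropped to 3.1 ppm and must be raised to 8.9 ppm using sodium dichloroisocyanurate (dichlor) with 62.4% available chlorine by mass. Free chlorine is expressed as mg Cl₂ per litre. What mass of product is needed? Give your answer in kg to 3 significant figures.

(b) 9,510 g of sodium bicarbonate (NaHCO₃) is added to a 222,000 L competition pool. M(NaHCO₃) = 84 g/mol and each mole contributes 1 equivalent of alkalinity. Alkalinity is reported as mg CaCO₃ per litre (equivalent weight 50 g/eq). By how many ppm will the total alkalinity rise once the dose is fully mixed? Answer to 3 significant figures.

(a) Volume: 216,000 US gal × 3.785 L/gal = 817,560 L.
(a) Chlorine deficit: 8.9 − 3.1 = 5.8 ppm = 5.8 mg/L as Cl₂.
(a) Cl₂ equivalent needed: 5.8 mg/L × 817,560 L = 4,742,000 mg = 4742 g.
(a) Product at 62.4% available chlorine: 4742 / 0.624 = 7599 g.

(b) Moles of NaHCO₃: 9,510 g ÷ 84 g/mol = 113.2 mol → 113.2 eq of alkalinity.
(b) As CaCO₃: 113.2 eq × 50 g/eq = 5661 g.
(b) Rise: 5661 g / 222,000 L × 1000 = 25.5 mg/L.

(a) 7.60 kg; (b) 25.5 ppm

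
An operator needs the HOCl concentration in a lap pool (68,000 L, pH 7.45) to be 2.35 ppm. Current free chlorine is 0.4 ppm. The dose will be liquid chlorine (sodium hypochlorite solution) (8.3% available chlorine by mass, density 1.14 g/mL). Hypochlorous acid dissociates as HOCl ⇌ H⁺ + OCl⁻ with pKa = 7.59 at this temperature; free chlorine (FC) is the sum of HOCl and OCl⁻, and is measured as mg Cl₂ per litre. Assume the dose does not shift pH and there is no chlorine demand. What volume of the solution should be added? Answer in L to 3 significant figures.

[OCl⁻]/[HOCl] = 10^(pH − pKa) = 10^(7.45 − 7.59) = 0.7244; fraction as HOCl = 1/(1 + 0.7244) = 0.5799.
Free chlorine required for 2.35 ppm HOCl: 2.35 / 0.5799 = 4.052 ppm.
FC to add: 4.052 − 0.4 = 3.652 mg/L as Cl₂.
Cl₂ equivalent: 3.652 mg/L × 68,000 L = 248.4 g.
Product at 8.3% available Cl: 248.4 / 0.083 = 2992 g.
Volume: 2992 g ÷ 1.14 g/mL = 2625 mL.

2.62 L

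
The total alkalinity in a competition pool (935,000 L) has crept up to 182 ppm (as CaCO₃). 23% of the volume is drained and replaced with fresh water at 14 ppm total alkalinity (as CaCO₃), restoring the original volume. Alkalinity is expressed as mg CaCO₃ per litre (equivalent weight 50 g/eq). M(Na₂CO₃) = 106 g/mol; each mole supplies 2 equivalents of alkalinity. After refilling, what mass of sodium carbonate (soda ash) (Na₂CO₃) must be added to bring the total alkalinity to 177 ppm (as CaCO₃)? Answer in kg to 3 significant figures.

33.3 kg

After draining 23% and refilling: 182 × 0.77 + 14 × 0.23 = 143.36 ppm.
Deficit to target: 177 − 143.36 = 33.64 mg/L.
As CaCO₃: 33.64 mg/L × 935,000 L = 31,450 g; ÷ 50 g/eq ÷ 2 = 314.5 mol Na₂CO₃.
Mass: 314.5 × 106 = 33,340 g.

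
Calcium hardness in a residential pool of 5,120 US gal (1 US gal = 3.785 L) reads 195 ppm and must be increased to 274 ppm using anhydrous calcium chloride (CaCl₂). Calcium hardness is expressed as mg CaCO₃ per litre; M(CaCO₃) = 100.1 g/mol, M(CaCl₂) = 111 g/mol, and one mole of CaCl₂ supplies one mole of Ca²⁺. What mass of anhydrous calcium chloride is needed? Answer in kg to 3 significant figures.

1.70 kg

Volume: 5,120 US gal × 3.785 L/gal = 19,379 L.
Hardness to add: (274 − 195) = 79 mg/L as CaCO₃ × 19,379 L = 1531 g as CaCO₃.
Moles of Ca²⁺ (1 mol Ca²⁺ ≡ 1 mol CaCO₃): 1531 / 100.1 g/mol = 15.29 mol.
Mass of CaCl₂: 15.29 × 111 = 1698 g.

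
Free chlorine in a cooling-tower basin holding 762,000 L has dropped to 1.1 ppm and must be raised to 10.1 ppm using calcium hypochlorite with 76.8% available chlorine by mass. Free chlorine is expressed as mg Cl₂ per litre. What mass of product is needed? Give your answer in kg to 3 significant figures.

Chlorine deficit: 10.1 − 1.1 = 9 ppm = 9 mg/L as Cl₂.
Cl₂ equivalent needed: 9 mg/L × 762,000 L = 6,858,000 mg = 6858 g.
Product at 76.8% available chlorine: 6858 / 0.768 = 8930 g.

8.93 kg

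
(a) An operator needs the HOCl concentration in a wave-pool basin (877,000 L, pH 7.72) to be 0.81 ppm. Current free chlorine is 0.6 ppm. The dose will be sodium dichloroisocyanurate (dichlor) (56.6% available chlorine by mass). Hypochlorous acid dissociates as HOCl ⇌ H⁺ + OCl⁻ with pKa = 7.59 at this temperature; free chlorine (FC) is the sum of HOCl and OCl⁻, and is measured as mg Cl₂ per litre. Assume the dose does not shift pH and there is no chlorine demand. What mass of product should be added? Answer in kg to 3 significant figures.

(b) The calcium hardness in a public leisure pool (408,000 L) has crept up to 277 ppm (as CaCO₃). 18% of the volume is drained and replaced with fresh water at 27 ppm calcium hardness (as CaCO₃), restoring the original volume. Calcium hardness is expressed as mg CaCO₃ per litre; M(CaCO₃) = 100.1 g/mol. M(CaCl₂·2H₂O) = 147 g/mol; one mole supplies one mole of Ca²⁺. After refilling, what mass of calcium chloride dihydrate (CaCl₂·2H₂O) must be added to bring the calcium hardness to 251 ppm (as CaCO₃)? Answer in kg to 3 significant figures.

(a) 2.02 kg; (b) 11.4 kg

(a) [OCl⁻]/[HOCl] = 10^(pH − pKa) = 10^(7.72 − 7.59) = 1.349; fraction as HOCl = 1/(1 + 1.349) = 0.4257.
(a) Free chlorine required for 0.81 ppm HOCl: 0.81 / 0.4257 = 1.903 ppm.
(a) FC to add: 1.903 − 0.6 = 1.303 mg/L as Cl₂.
(a) Cl₂ equivalent: 1.303 mg/L × 877,000 L = 1142 g.
(a) Product at 56.6% available Cl: 1142 / 0.566 = 2018 g.

(b) After draining 18% and refilling: 277 × 0.82 + 27 × 0.18 = 232 ppm.
(b) Deficit to target: 251 − 232 = 19 mg/L.
(b) As CaCO₃: 19 mg/L × 408,000 L = 7752 g; ÷ 100.1 = 77.44 mol Ca²⁺.
(b) Mass: 77.44 × 147 = 11,380 g.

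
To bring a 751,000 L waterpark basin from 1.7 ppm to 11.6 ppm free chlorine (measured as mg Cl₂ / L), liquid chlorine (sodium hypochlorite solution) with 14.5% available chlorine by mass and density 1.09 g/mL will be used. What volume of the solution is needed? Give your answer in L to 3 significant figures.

Chlorine deficit: 11.6 − 1.7 = 9.9 ppm = 9.9 mg/L as Cl₂.
Cl₂ equivalent needed: 9.9 mg/L × 751,000 L = 7,435,000 mg = 7435 g.
Product at 14.5% available chlorine: 7435 / 0.145 = 51,280 g.
Volume at density 1.09 g/mL: 51,280 g ÷ 1.09 g/mL = 47,040 mL.

47.0 L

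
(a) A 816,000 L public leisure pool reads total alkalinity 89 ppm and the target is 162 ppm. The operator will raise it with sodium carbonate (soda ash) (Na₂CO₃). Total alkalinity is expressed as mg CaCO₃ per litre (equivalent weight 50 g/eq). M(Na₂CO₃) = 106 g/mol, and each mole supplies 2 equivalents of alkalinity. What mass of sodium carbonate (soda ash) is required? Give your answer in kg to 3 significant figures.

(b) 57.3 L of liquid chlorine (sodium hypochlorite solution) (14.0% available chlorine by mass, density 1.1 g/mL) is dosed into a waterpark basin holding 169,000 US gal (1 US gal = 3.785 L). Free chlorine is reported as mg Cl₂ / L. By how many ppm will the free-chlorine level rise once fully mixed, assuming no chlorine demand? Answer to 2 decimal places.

(a) Alkalinity to add: (162 − 89) = 73 mg/L as CaCO₃ × 816,000 L = 59,570 g as CaCO₃.
(a) Equivalents: 59,570 g ÷ 50 g/eq = 1191 eq.
(a) Each mole of Na₂CO₃ supplies 2 eq, so 1191 / 2 = 595.7 mol.
(a) Mass: 595.7 mol × 106 g/mol = 63,140 g.

(b) Volume: 169,000 US gal × 3.785 L/gal = 639,665 L.
(b) Mass of solution: 57.3 L × 1000 mL/L × 1.1 g/mL = 63,030 g.
(b) Available chlorine delivered: 63,030 g × 0.14 = 8824 g as Cl₂.
(b) Concentration rise: 8824 g / 639,665 L = 13.8 mg/L = 13.80 ppm.

(a) 63.1 kg; (b) 13.80 ppm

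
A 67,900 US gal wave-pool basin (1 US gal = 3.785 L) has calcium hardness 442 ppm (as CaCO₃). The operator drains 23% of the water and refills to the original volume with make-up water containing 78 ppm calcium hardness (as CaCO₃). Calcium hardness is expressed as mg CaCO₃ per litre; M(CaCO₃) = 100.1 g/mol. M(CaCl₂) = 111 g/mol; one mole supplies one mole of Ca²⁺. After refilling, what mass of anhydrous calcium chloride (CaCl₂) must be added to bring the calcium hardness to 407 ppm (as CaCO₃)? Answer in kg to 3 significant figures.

Volume: 67,900 US gal × 3.785 L/gal = 257,002 L.
After draining 23% and refilling: 442 × 0.77 + 78 × 0.23 = 358.28 ppm.
Deficit to target: 407 − 358.28 = 48.72 mg/L.
As CaCO₃: 48.72 mg/L × 257,002 L = 12,520 g; ÷ 100.1 = 125.1 mol Ca²⁺.
Mass: 125.1 × 111 = 13,880 g.

13.9 kg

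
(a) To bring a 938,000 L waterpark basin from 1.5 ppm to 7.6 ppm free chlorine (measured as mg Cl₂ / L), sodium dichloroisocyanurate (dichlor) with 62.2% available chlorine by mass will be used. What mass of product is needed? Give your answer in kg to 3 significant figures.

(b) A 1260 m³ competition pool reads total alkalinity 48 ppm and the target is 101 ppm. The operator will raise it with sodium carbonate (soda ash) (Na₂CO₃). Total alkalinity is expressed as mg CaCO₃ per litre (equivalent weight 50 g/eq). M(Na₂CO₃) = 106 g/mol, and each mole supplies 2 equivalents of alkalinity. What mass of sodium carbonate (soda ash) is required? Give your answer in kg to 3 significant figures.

(a) Chlorine deficit: 7.6 − 1.5 = 6.1 ppm = 6.1 mg/L as Cl₂.
(a) Cl₂ equivalent needed: 6.1 mg/L × 938,000 L = 5,722,000 mg = 5722 g.
(a) Product at 62.2% available chlorine: 5722 / 0.622 = 9199 g.

(b) Volume: 1260 m³ = 1,260,000 L.
(b) Alkalinity to add: (101 − 48) = 53 mg/L as CaCO₃ × 1,260,000 L = 66,780 g as CaCO₃.
(b) Equivalents: 66,780 g ÷ 50 g/eq = 1336 eq.
(b) Each mole of Na₂CO₃ supplies 2 eq, so 1336 / 2 = 667.8 mol.
(b) Mass: 667.8 mol × 106 g/mol = 70,790 g.

(a) 9.20 kg; (b) 70.8 kg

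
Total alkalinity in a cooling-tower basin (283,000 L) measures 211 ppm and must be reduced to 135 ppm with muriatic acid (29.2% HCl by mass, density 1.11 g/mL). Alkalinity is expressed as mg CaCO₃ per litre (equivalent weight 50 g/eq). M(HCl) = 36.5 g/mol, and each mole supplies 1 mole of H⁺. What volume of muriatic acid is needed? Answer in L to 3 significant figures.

48.4 L

Alkalinity to neutralize: (211 − 135) = 76 mg/L as CaCO₃ × 283,000 L = 21,510 g as CaCO₃.
Equivalents of H⁺ required: 21,510 ÷ 50 g/eq = 430.2 eq = 430.2 mol HCl.
Mass of HCl: 430.2 × 36.5 = 15,700 g.
Mass of 29.2% solution: 15,700 / 0.292 = 53,770 g.
Volume: 53,770 g ÷ 1.11 g/mL = 48,440 mL.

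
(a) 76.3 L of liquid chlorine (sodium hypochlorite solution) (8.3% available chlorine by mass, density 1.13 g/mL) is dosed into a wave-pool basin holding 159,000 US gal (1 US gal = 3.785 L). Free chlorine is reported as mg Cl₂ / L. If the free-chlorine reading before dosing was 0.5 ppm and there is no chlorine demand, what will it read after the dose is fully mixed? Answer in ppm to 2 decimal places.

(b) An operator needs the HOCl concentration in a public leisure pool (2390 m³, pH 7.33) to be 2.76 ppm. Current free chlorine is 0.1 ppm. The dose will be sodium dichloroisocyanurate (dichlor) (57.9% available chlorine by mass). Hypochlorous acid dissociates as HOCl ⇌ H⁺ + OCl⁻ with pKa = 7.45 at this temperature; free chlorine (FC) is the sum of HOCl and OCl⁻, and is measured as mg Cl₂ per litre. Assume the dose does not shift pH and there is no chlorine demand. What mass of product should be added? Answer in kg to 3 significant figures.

(a) 12.39 ppm; (b) 19.6 kg

(a) Volume: 159,000 US gal × 3.785 L/gal = 601,815 L.
(a) Mass of solution: 76.3 L × 1000 mL/L × 1.13 g/mL = 86,220 g.
(a) Available chlorine delivered: 86,220 g × 0.083 = 7156 g as Cl₂.
(a) Concentration rise: 7156 g / 601,815 L = 11.89 mg/L = 11.89 ppm.
(a) Final FC: 0.5 + 11.89 = 12.39 ppm.

(b) Volume: 2390 m³ = 2,390,000 L.
(b) [OCl⁻]/[HOCl] = 10^(pH − pKa) = 10^(7.33 − 7.45) = 0.7586; fraction as HOCl = 1/(1 + 0.7586) = 0.5686.
(b) Free chlorine required for 2.76 ppm HOCl: 2.76 / 0.5686 = 4.854 ppm.
(b) FC to add: 4.854 − 0.1 = 4.754 mg/L as Cl₂.
(b) Cl₂ equivalent: 4.754 mg/L × 2,390,000 L = 11,360 g.
(b) Product at 57.9% available Cl: 11,360 / 0.579 = 19,620 g.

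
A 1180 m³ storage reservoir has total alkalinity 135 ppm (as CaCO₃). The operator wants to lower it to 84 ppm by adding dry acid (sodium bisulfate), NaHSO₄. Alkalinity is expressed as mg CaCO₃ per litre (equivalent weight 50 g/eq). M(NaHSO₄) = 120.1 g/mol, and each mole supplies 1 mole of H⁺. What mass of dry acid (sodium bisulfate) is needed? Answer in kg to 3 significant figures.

145 kg

Volume: 1180 m³ = 1,180,000 L.
Alkalinity to neutralize: (135 − 84) = 51 mg/L as CaCO₃ × 1,180,000 L = 60,180 g as CaCO₃.
Equivalents of H⁺ required: 60,180 ÷ 50 g/eq = 1204 eq = 1204 mol NaHSO₄.
Mass of NaHSO₄: 1204 × 120.1 = 144,600 g.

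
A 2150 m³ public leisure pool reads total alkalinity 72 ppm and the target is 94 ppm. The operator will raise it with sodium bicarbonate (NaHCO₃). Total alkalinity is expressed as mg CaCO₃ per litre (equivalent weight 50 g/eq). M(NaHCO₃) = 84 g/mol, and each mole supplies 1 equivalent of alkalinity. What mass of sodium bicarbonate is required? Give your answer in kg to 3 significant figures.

Volume: 2150 m³ = 2,150,000 L.
Alkalinity to add: (94 − 72) = 22 mg/L as CaCO₃ × 2,150,000 L = 47,300 g as CaCO₃.
Equivalents: 47,300 g ÷ 50 g/eq = 946 eq.
NaHCO₃ supplies 1 eq per mole → 946 mol.
Mass: 946 mol × 84 g/mol = 79,460 g.

79.5 kg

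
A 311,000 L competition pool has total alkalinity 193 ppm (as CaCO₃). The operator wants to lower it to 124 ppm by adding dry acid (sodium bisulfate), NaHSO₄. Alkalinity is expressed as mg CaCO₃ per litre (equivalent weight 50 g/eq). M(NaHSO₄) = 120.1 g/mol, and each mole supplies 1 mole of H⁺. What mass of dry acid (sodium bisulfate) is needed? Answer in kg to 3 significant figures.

Alkalinity to neutralize: (193 − 124) = 69 mg/L as CaCO₃ × 311,000 L = 21,460 g as CaCO₃.
Equivalents of H⁺ required: 21,460 ÷ 50 g/eq = 429.2 eq = 429.2 mol NaHSO₄.
Mass of NaHSO₄: 429.2 × 120.1 = 51,540 g.

51.5 kg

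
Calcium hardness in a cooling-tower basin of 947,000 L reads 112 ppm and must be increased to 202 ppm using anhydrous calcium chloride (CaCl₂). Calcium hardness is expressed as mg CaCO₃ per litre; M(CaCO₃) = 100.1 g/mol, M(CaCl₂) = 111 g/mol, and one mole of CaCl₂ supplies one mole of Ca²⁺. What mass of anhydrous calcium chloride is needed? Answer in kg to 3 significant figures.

94.5 kg

Hardness to add: (202 − 112) = 90 mg/L as CaCO₃ × 947,000 L = 85,230 g as CaCO₃.
Moles of Ca²⁺ (1 mol Ca²⁺ ≡ 1 mol CaCO₃): 85,230 / 100.1 g/mol = 851.4 mol.
Mass of CaCl₂: 851.4 × 111 = 94,510 g.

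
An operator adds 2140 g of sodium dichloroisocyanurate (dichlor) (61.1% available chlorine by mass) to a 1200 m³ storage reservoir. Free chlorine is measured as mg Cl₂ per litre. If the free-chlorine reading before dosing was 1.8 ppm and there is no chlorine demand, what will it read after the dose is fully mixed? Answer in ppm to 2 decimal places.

2.89 ppm

Volume: 1200 m³ = 1,200,000 L.
Available chlorine delivered: 2140 g × 0.611 = 1308 g as Cl₂.
Concentration rise: 1308 g / 1,200,000 L = 1.09 mg/L = 1.09 ppm.
Final FC: 1.8 + 1.09 = 2.89 ppm.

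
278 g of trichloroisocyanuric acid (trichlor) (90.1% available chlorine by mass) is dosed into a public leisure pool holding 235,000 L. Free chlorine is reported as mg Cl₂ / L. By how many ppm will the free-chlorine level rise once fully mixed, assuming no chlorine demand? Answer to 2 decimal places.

Available chlorine delivered: 278 g × 0.901 = 250.5 g as Cl₂.
Concentration rise: 250.5 g / 235,000 L = 1.066 mg/L = 1.07 ppm.

1.07 ppm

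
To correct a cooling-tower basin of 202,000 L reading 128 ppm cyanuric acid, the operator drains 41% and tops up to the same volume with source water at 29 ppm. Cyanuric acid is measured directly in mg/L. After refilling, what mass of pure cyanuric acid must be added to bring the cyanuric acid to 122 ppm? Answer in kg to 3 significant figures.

6.99 kg

After draining 41% and refilling: 128 × 0.59 + 29 × 0.41 = 87.41 ppm.
Deficit to target: 122 − 87.41 = 34.59 mg/L.
Mass: 34.59 mg/L × 202,000 L = 6987 g cyanuric acid.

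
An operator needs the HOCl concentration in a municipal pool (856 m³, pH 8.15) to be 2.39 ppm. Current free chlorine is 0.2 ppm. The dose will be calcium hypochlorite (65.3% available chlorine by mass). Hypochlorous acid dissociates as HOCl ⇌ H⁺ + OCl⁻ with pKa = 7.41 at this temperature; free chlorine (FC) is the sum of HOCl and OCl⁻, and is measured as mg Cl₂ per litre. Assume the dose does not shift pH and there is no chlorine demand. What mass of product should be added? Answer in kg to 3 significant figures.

Volume: 856 m³ = 856,000 L.
[OCl⁻]/[HOCl] = 10^(pH − pKa) = 10^(8.15 − 7.41) = 5.495; fraction as HOCl = 1/(1 + 5.495) = 0.154.
Free chlorine required for 2.39 ppm HOCl: 2.39 / 0.154 = 15.52 ppm.
FC to add: 15.52 − 0.2 = 15.32 mg/L as Cl₂.
Cl₂ equivalent: 15.32 mg/L × 856,000 L = 13,120 g.
Product at 65.3% available Cl: 13,120 / 0.653 = 20,090 g.

20.1 kg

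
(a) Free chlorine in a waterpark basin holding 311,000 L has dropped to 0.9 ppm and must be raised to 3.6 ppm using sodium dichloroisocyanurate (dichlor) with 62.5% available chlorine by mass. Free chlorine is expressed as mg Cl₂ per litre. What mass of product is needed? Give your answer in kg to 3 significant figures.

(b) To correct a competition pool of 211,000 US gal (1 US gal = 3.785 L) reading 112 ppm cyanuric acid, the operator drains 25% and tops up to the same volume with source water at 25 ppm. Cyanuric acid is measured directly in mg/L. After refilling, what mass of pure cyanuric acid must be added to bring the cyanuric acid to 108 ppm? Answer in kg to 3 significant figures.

(a) Chlorine deficit: 3.6 − 0.9 = 2.7 ppm = 2.7 mg/L as Cl₂.
(a) Cl₂ equivalent needed: 2.7 mg/L × 311,000 L = 839,700 mg = 839.7 g.
(a) Product at 62.5% available chlorine: 839.7 / 0.625 = 1344 g.

(b) Volume: 211,000 US gal × 3.785 L/gal = 798,635 L.
(b) After draining 25% and refilling: 112 × 0.75 + 25 × 0.25 = 90.25 ppm.
(b) Deficit to target: 108 − 90.25 = 17.75 mg/L.
(b) Mass: 17.75 mg/L × 798,635 L = 14,180 g cyanuric acid.

(a) 1.34 kg; (b) 14.2 kg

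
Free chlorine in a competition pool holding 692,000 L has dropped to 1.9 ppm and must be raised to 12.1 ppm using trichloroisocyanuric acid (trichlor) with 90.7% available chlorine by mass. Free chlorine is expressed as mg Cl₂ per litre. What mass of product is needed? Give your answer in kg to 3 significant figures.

Chlorine deficit: 12.1 − 1.9 = 10.2 ppm = 10.2 mg/L as Cl₂.
Cl₂ equivalent needed: 10.2 mg/L × 692,000 L = 7,058,000 mg = 7058 g.
Product at 90.7% available chlorine: 7058 / 0.907 = 7782 g.

7.78 kg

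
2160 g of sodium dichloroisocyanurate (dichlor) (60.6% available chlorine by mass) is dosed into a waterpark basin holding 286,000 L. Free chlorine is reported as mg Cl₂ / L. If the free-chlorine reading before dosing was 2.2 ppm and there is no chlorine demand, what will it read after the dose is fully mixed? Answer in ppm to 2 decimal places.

6.78 ppm

Available chlorine delivered: 2160 g × 0.606 = 1309 g as Cl₂.
Concentration rise: 1309 g / 286,000 L = 4.577 mg/L = 4.58 ppm.
Final FC: 2.2 + 4.58 = 6.78 ppm.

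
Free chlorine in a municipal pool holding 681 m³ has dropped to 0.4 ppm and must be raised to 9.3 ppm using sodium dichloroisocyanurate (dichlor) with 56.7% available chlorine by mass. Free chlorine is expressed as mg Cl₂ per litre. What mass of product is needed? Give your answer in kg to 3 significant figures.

10.7 kg

Volume: 681 m³ = 681,000 L.
Chlorine deficit: 9.3 − 0.4 = 8.9 ppm = 8.9 mg/L as Cl₂.
Cl₂ equivalent needed: 8.9 mg/L × 681,000 L = 6,061,000 mg = 6061 g.
Product at 56.7% available chlorine: 6061 / 0.567 = 10,690 g.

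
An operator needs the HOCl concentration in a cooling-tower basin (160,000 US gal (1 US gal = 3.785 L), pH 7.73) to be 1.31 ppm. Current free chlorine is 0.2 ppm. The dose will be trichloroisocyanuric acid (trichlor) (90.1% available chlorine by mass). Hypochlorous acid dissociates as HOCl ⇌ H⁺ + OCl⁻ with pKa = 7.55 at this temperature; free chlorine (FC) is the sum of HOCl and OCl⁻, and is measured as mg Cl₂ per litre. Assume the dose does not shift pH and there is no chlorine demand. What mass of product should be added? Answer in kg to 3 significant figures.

2.08 kg

Volume: 160,000 US gal × 3.785 L/gal = 605,600 L.
[OCl⁻]/[HOCl] = 10^(pH − pKa) = 10^(7.73 − 7.55) = 1.514; fraction as HOCl = 1/(1 + 1.514) = 0.3978.
Free chlorine required for 1.31 ppm HOCl: 1.31 / 0.3978 = 3.293 ppm.
FC to add: 3.293 − 0.2 = 3.093 mg/L as Cl₂.
Cl₂ equivalent: 3.093 mg/L × 605,600 L = 1873 g.
Product at 90.1% available Cl: 1873 / 0.901 = 2079 g.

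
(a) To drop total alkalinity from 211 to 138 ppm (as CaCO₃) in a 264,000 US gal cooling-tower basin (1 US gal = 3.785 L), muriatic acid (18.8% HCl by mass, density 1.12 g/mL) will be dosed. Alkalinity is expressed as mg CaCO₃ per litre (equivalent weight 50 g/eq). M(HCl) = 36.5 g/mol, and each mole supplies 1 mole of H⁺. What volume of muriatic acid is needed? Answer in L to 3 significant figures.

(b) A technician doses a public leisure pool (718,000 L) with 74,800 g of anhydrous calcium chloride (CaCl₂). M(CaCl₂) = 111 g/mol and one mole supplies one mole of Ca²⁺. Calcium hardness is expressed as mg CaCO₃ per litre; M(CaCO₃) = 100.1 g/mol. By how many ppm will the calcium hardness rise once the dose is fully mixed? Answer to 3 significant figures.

(a) Volume: 264,000 US gal × 3.785 L/gal = 999,240 L.
(a) Alkalinity to neutralize: (211 − 138) = 73 mg/L as CaCO₃ × 999,240 L = 72,940 g as CaCO₃.
(a) Equivalents of H⁺ required: 72,940 ÷ 50 g/eq = 1459 eq = 1459 mol HCl.
(a) Mass of HCl: 1459 × 36.5 = 53,250 g.
(a) Mass of 18.8% solution: 53,250 / 0.188 = 283,200 g.
(a) Volume: 283,200 g ÷ 1.12 g/mL = 252,900 mL.

(b) Moles of Ca²⁺: 74,800 g ÷ 111 g/mol = 673.9 mol.
(b) As CaCO₃: 673.9 mol × 100.1 g/mol = 67,450 g.
(b) Rise: 67,450 g / 718,000 L × 1000 = 93.95 mg/L.

(a) 253 L; (b) 93.9 ppm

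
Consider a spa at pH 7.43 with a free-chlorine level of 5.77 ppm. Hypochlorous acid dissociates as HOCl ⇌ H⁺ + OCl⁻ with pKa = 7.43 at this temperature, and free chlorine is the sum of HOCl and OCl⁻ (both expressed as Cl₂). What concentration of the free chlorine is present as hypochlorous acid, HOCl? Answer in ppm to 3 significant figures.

2.88 ppm

[OCl⁻]/[HOCl] = 10^(pH − pKa) = 10^(7.43 − 7.43) = 10^0.00 = 1.
Fraction as HOCl = 1 / (1 + 1) = 0.5.
HOCl = 0.5 × 5.77 ppm = 2.885 ppm.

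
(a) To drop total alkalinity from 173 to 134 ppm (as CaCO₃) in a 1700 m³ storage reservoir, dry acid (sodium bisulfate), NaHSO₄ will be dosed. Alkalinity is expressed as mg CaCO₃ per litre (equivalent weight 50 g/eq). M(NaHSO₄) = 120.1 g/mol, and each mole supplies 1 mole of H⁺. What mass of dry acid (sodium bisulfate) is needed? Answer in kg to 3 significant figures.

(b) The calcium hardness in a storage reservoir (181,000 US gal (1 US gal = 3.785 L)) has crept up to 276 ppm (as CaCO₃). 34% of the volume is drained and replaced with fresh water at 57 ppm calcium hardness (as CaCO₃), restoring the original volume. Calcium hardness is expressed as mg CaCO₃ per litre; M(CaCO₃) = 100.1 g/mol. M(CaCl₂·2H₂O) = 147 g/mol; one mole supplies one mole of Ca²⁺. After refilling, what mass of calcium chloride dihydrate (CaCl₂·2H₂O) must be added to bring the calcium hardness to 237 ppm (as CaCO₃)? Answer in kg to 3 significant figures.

(a) Volume: 1700 m³ = 1,700,000 L.
(a) Alkalinity to neutralize: (173 − 134) = 39 mg/L as CaCO₃ × 1,700,000 L = 66,300 g as CaCO₃.
(a) Equivalents of H⁺ required: 66,300 ÷ 50 g/eq = 1326 eq = 1326 mol NaHSO₄.
(a) Mass of NaHSO₄: 1326 × 120.1 = 159,300 g.

(b) Volume: 181,000 US gal × 3.785 L/gal = 685,085 L.
(b) After draining 34% and refilling: 276 × 0.66 + 57 × 0.34 = 201.54 ppm.
(b) Deficit to target: 237 − 201.54 = 35.46 mg/L.
(b) As CaCO₃: 35.46 mg/L × 685,085 L = 24,290 g; ÷ 100.1 = 242.7 mol Ca²⁺.
(b) Mass: 242.7 × 147 = 35,680 g.

(a) 159 kg; (b) 35.7 kg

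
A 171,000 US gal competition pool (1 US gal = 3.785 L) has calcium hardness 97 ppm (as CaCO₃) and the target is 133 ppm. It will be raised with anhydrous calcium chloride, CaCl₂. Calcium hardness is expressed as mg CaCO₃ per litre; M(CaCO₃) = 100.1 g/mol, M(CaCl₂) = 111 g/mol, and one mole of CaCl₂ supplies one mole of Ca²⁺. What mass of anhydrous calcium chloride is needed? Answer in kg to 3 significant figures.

25.8 kg

Volume: 171,000 US gal × 3.785 L/gal = 647,235 L.
Hardness to add: (133 − 97) = 36 mg/L as CaCO₃ × 647,235 L = 23,300 g as CaCO₃.
Moles of Ca²⁺ (1 mol Ca²⁺ ≡ 1 mol CaCO₃): 23,300 / 100.1 g/mol = 232.8 mol.
Mass of CaCl₂: 232.8 × 111 = 25,840 g.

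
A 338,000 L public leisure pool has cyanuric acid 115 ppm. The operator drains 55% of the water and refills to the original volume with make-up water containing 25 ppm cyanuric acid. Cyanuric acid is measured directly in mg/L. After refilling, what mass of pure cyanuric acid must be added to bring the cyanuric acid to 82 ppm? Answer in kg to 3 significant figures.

5.58 kg

After draining 55% and refilling: 115 × 0.45 + 25 × 0.55 = 65.5 ppm.
Deficit to target: 82 − 65.5 = 16.5 mg/L.
Mass: 16.5 mg/L × 338,000 L = 5577 g cyanuric acid.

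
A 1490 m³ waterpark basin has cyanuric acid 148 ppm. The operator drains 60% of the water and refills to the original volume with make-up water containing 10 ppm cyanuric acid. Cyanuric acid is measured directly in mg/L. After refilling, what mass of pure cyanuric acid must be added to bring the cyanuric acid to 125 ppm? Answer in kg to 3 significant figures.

Volume: 1490 m³ = 1,490,000 L.
After draining 60% and refilling: 148 × 0.40 + 10 × 0.60 = 65.2 ppm.
Deficit to target: 125 − 65.2 = 59.8 mg/L.
Mass: 59.8 mg/L × 1,490,000 L = 89,100 g cyanuric acid.

89.1 kg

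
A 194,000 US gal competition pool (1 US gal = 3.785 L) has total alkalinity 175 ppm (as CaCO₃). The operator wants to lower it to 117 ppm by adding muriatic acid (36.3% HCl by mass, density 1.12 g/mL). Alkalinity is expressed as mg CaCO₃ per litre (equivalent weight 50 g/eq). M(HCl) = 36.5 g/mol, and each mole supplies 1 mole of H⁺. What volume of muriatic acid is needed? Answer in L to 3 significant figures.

76.5 L

Volume: 194,000 US gal × 3.785 L/gal = 734,290 L.
Alkalinity to neutralize: (175 − 117) = 58 mg/L as CaCO₃ × 734,290 L = 42,590 g as CaCO₃.
Equivalents of H⁺ required: 42,590 ÷ 50 g/eq = 851.8 eq = 851.8 mol HCl.
Mass of HCl: 851.8 × 36.5 = 31,090 g.
Mass of 36.3% solution: 31,090 / 0.363 = 85,650 g.
Volume: 85,650 g ÷ 1.12 g/mL = 76,470 mL.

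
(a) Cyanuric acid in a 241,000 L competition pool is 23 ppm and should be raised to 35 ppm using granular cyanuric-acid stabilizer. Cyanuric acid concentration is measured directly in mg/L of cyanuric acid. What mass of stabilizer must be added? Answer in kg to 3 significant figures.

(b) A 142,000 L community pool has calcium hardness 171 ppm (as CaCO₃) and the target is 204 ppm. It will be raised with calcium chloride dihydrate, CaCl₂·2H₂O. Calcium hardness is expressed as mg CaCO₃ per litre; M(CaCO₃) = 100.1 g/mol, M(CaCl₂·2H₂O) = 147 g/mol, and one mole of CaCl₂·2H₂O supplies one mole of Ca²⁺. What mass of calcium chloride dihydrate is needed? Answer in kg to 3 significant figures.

(a) CYA to add: (35 − 23) = 12 mg/L × 241,000 L = 2892 g cyanuric acid.

(b) Hardness to add: (204 − 171) = 33 mg/L as CaCO₃ × 142,000 L = 4686 g as CaCO₃.
(b) Moles of Ca²⁺ (1 mol Ca²⁺ ≡ 1 mol CaCO₃): 4686 / 100.1 g/mol = 46.81 mol.
(b) Mass of CaCl₂·2H₂O: 46.81 × 147 = 6882 g.

(a) 2.89 kg; (b) 6.88 kg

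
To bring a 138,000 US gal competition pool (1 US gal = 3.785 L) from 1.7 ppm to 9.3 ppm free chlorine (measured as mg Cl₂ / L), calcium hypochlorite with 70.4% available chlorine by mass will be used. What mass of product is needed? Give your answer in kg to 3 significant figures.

5.64 kg

Volume: 138,000 US gal × 3.785 L/gal = 522,330 L.
Chlorine deficit: 9.3 − 1.7 = 7.6 ppm = 7.6 mg/L as Cl₂.
Cl₂ equivalent needed: 7.6 mg/L × 522,330 L = 3,970,000 mg = 3970 g.
Product at 70.4% available chlorine: 3970 / 0.704 = 5639 g.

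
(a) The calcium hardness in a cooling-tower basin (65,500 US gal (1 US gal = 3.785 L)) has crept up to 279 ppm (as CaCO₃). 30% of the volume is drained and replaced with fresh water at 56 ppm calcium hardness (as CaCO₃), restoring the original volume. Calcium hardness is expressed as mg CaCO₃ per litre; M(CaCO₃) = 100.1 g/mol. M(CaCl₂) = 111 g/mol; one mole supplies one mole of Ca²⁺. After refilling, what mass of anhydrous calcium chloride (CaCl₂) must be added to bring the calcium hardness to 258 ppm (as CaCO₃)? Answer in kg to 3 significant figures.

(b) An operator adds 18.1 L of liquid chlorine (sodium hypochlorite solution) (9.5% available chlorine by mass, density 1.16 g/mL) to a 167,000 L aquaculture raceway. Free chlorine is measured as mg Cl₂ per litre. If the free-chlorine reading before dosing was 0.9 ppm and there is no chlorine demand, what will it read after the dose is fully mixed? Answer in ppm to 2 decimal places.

(a) Volume: 65,500 US gal × 3.785 L/gal = 247,918 L.
(a) After draining 30% and refilling: 279 × 0.70 + 56 × 0.30 = 212.1 ppm.
(a) Deficit to target: 258 − 212.1 = 45.9 mg/L.
(a) As CaCO₃: 45.9 mg/L × 247,918 L = 11,380 g; ÷ 100.1 = 113.7 mol Ca²⁺.
(a) Mass: 113.7 × 111 = 12,620 g.

(b) Mass of solution: 18.1 L × 1000 mL/L × 1.16 g/mL = 21,000 g.
(b) Available chlorine delivered: 21,000 g × 0.095 = 1995 g as Cl₂.
(b) Concentration rise: 1995 g / 167,000 L = 11.94 mg/L = 11.94 ppm.
(b) Final FC: 0.9 + 11.94 = 12.84 ppm.

(a) 12.6 kg; (b) 12.84 ppm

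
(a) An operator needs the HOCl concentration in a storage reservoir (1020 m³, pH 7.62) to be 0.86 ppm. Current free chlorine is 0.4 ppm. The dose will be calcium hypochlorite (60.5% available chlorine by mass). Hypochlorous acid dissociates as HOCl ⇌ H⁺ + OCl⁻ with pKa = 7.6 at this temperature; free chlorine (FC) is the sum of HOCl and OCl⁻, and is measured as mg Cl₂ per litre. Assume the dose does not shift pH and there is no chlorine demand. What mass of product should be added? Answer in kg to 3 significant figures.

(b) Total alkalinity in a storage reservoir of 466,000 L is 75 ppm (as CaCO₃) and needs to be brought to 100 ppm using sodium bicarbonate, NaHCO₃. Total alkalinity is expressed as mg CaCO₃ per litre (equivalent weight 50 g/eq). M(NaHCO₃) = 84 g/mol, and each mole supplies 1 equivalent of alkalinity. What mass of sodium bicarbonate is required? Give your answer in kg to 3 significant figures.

(a) 2.29 kg; (b) 19.6 kg

(a) Volume: 1020 m³ = 1,020,000 L.
(a) [OCl⁻]/[HOCl] = 10^(pH − pKa) = 10^(7.62 − 7.6) = 1.047; fraction as HOCl = 1/(1 + 1.047) = 0.4885.
(a) Free chlorine required for 0.86 ppm HOCl: 0.86 / 0.4885 = 1.761 ppm.
(a) FC to add: 1.761 − 0.4 = 1.361 mg/L as Cl₂.
(a) Cl₂ equivalent: 1.361 mg/L × 1,020,000 L = 1388 g.
(a) Product at 60.5% available Cl: 1388 / 0.605 = 2294 g.

(b) Alkalinity to add: (100 − 75) = 25 mg/L as CaCO₃ × 466,000 L = 11,650 g as CaCO₃.
(b) Equivalents: 11,650 g ÷ 50 g/eq = 233 eq.
(b) NaHCO₃ supplies 1 eq per mole → 233 mol.
(b) Mass: 233 mol × 84 g/mol = 19,570 g.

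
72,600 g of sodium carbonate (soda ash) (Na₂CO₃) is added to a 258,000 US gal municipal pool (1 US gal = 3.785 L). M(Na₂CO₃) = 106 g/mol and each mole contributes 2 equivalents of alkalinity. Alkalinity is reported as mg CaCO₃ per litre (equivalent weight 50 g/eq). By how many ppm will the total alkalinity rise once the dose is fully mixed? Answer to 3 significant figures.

70.1 ppm

Volume: 258,000 US gal × 3.785 L/gal = 976,530 L.
Moles of Na₂CO₃: 72,600 g ÷ 106 g/mol = 684.9 mol → 1370 eq of alkalinity.
As CaCO₃: 1370 eq × 50 g/eq = 68,490 g.
Rise: 68,490 g / 976,530 L × 1000 = 70.14 mg/L.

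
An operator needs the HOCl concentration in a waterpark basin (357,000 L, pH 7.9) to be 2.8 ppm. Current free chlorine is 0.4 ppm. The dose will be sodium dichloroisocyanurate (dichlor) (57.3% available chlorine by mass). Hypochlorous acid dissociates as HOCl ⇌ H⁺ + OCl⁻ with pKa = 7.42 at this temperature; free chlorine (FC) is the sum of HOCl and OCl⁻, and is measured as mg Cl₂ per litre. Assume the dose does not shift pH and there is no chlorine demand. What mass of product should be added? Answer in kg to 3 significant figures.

6.76 kg

[OCl⁻]/[HOCl] = 10^(pH − pKa) = 10^(7.9 − 7.42) = 3.02; fraction as HOCl = 1/(1 + 3.02) = 0.2488.
Free chlorine required for 2.8 ppm HOCl: 2.8 / 0.2488 = 11.26 ppm.
FC to add: 11.26 − 0.4 = 10.86 mg/L as Cl₂.
Cl₂ equivalent: 10.86 mg/L × 357,000 L = 3876 g.
Product at 57.3% available Cl: 3876 / 0.573 = 6764 g.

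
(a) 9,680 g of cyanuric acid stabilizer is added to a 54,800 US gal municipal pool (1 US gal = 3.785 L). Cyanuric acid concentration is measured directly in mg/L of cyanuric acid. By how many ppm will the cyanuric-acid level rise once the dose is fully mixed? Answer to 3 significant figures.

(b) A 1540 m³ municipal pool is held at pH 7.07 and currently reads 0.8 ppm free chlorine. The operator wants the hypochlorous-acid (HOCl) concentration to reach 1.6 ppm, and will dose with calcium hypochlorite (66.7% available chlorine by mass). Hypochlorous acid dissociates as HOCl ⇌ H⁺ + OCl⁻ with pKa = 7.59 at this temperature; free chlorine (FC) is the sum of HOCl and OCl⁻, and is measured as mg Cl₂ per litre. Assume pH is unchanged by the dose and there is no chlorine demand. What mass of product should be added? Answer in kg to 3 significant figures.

(a) Volume: 54,800 US gal × 3.785 L/gal = 207,418 L.
(a) Rise: 9,680 g / 207,418 L × 1000 = 46.67 mg/L.

(b) Volume: 1540 m³ = 1,540,000 L.
(b) [OCl⁻]/[HOCl] = 10^(pH − pKa) = 10^(7.07 − 7.59) = 0.302; fraction as HOCl = 1/(1 + 0.302) = 0.7681.
(b) Free chlorine required for 1.6 ppm HOCl: 1.6 / 0.7681 = 2.083 ppm.
(b) FC to add: 2.083 − 0.8 = 1.283 mg/L as Cl₂.
(b) Cl₂ equivalent: 1.283 mg/L × 1,540,000 L = 1976 g.
(b) Product at 66.7% available Cl: 1976 / 0.667 = 2963 g.

(a) 46.7 ppm; (b) 2.96 kg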